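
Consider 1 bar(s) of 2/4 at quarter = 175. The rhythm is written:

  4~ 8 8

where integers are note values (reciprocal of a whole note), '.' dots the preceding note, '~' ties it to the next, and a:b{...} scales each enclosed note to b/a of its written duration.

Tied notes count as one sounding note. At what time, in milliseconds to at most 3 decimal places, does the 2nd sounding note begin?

1. 0.0ms @ 0 + 514.286ms (3/2)
2. 514.286ms @ 3/2 + 171.429ms (1/2)

note 2 onset = 3/2b = 514.286ms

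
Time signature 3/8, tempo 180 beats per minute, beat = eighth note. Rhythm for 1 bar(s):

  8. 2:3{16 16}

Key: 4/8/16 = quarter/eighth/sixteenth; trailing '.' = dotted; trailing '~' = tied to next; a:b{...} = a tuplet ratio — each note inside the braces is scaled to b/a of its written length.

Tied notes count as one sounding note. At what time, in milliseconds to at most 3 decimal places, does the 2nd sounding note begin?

1. 0.0ms @ 0 + 500.0ms (3/2)
2. 500.0ms @ 3/2 + 250.0ms (3/4)
3. 750.0ms @ 9/4 + 250.0ms (3/4)

note 2 onset = 3/2b = 500.0ms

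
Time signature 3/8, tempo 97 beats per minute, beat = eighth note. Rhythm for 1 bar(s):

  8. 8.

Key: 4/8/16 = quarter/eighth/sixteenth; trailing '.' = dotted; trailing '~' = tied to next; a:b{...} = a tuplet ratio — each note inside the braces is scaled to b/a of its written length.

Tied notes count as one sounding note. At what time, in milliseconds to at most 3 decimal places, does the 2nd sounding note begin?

note 2 onset = 3/2b = 927.835ms

1. 0.0ms @ 0 + 927.835ms (3/2)
2. 927.835ms @ 3/2 + 927.835ms (3/2)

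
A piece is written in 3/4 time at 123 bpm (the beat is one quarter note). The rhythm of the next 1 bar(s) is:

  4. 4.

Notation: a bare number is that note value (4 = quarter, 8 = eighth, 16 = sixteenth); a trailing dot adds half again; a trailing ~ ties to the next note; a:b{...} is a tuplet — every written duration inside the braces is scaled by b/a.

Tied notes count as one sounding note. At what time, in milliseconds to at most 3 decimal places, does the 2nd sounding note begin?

1. 0.0ms @ 0 + 731.707ms (3/2)
2. 731.707ms @ 3/2 + 731.707ms (3/2)

note 2 onset = 3/2b = 731.707ms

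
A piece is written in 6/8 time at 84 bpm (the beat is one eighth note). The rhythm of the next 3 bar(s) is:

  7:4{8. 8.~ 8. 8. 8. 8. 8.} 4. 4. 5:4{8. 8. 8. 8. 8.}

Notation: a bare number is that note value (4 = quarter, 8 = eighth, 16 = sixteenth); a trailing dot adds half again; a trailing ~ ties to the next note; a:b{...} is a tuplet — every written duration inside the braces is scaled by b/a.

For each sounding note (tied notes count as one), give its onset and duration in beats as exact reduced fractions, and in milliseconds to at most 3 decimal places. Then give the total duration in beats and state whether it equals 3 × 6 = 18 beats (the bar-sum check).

1) 0.0ms=0b +612.245ms=6/7b
2) 612.245ms=6/7b +1224.49ms=12/7b
3) 1836.735ms=18/7b +612.245ms=6/7b
4) 2448.98ms=24/7b +612.245ms=6/7b
5) 3061.224ms=30/7b +612.245ms=6/7b
6) 3673.469ms=36/7b +612.245ms=6/7b
7) 4285.714ms=6b +2142.857ms=3b
8) 6428.571ms=9b +2142.857ms=3b
9) 8571.429ms=12b +857.143ms=6/5b
10) 9428.571ms=66/5b +857.143ms=6/5b
11) 10285.714ms=72/5b +857.143ms=6/5b
12) 11142.857ms=78/5b +857.143ms=6/5b
13) 12000.0ms=84/5b +857.143ms=6/5b
Σ=18b of 18 (84bpm 6/8) — PASS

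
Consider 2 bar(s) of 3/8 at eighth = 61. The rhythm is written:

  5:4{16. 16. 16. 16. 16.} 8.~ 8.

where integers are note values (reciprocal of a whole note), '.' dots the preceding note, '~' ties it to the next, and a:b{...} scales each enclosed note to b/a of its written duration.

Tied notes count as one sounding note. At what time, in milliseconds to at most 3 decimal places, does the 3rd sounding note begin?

1. 0.0ms @ 0 + 590.164ms (3/5)
2. 590.164ms @ 3/5 + 590.164ms (3/5)
3. 1180.328ms @ 6/5 + 590.164ms (3/5)
4. 1770.492ms @ 9/5 + 590.164ms (3/5)
5. 2360.656ms @ 12/5 + 590.164ms (3/5)
6. 2950.82ms @ 3 + 2950.82ms (3)

note 3 onset = 6/5b = 1180.328ms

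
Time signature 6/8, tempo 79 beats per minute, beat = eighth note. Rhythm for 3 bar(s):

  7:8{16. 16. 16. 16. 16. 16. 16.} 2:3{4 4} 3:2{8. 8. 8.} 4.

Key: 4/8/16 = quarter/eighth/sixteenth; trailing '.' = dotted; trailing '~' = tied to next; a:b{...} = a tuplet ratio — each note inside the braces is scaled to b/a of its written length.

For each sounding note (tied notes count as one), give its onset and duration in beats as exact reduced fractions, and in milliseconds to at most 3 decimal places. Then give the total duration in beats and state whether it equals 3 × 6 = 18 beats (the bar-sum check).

1) 0.0ms=0b +650.995ms=6/7b
2) 650.995ms=6/7b +650.995ms=6/7b
3) 1301.989ms=12/7b +650.995ms=6/7b
4) 1952.984ms=18/7b +650.995ms=6/7b
5) 2603.978ms=24/7b +650.995ms=6/7b
6) 3254.973ms=30/7b +650.995ms=6/7b
7) 3905.967ms=36/7b +650.995ms=6/7b
8) 4556.962ms=6b +2278.481ms=3b
9) 6835.443ms=9b +2278.481ms=3b
10) 9113.924ms=12b +759.494ms=1b
11) 9873.418ms=13b +759.494ms=1b
12) 10632.911ms=14b +759.494ms=1b
13) 11392.405ms=15b +2278.481ms=3b
Σ=18b of 18 (79bpm 6/8) — PASS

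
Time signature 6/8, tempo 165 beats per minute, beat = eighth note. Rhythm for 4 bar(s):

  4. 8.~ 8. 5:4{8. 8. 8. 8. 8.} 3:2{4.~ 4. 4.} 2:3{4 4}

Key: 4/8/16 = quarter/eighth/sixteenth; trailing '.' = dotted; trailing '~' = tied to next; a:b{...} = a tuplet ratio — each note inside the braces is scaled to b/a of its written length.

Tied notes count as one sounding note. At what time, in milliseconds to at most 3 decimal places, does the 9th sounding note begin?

note 9 onset = 16b = 5818.182ms

1. 0.0ms @ 0 + 1090.909ms (3)
2. 1090.909ms @ 3 + 1090.909ms (3)
3. 2181.818ms @ 6 + 436.364ms (6/5)
4. 2618.182ms @ 36/5 + 436.364ms (6/5)
5. 3054.545ms @ 42/5 + 436.364ms (6/5)
6. 3490.909ms @ 48/5 + 436.364ms (6/5)
7. 3927.273ms @ 54/5 + 436.364ms (6/5)
8. 4363.636ms @ 12 + 1454.545ms (4)
9. 5818.182ms @ 16 + 727.273ms (2)
10. 6545.455ms @ 18 + 1090.909ms (3)
11. 7636.364ms @ 21 + 1090.909ms (3)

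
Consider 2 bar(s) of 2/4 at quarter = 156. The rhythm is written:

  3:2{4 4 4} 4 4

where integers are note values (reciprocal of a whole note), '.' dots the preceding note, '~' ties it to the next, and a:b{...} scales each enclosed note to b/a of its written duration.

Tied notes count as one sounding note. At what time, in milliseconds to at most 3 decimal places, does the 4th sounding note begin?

1. 0.0ms @ 0 + 256.41ms (2/3)
2. 256.41ms @ 2/3 + 256.41ms (2/3)
3. 512.821ms @ 4/3 + 256.41ms (2/3)
4. 769.231ms @ 2 + 384.615ms (1)
5. 1153.846ms @ 3 + 384.615ms (1)

note 4 onset = 2b = 769.231ms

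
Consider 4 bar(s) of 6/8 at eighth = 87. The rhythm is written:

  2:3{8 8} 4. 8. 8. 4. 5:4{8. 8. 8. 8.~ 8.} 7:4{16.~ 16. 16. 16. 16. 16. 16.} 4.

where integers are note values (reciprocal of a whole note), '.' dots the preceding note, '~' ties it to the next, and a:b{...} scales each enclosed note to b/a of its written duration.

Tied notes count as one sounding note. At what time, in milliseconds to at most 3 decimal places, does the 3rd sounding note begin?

1. 0.0ms @ 0 + 1034.483ms (3/2)
2. 1034.483ms @ 3/2 + 1034.483ms (3/2)
3. 2068.966ms @ 3 + 2068.966ms (3)
4. 4137.931ms @ 6 + 1034.483ms (3/2)
5. 5172.414ms @ 15/2 + 1034.483ms (3/2)
6. 6206.897ms @ 9 + 2068.966ms (3)
7. 8275.862ms @ 12 + 827.586ms (6/5)
8. 9103.448ms @ 66/5 + 827.586ms (6/5)
9. 9931.034ms @ 72/5 + 827.586ms (6/5)
10. 10758.621ms @ 78/5 + 1655.172ms (12/5)
11. 12413.793ms @ 18 + 591.133ms (6/7)
12. 13004.926ms @ 132/7 + 295.567ms (3/7)
13. 13300.493ms @ 135/7 + 295.567ms (3/7)
14. 13596.059ms @ 138/7 + 295.567ms (3/7)
15. 13891.626ms @ 141/7 + 295.567ms (3/7)
16. 14187.192ms @ 144/7 + 295.567ms (3/7)
17. 14482.759ms @ 21 + 2068.966ms (3)

note 3 onset = 3b = 2068.966ms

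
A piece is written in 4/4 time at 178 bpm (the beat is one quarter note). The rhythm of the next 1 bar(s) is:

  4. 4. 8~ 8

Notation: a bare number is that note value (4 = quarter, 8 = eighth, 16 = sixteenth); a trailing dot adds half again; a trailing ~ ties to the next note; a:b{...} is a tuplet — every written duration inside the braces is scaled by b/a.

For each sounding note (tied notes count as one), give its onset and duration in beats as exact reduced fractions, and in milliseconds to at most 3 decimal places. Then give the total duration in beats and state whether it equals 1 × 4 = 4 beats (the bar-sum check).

1) 0.0ms=0b +505.618ms=3/2b
2) 505.618ms=3/2b +505.618ms=3/2b
3) 1011.236ms=3b +337.079ms=1b
Σ=4b of 4 (178bpm 4/4) — PASS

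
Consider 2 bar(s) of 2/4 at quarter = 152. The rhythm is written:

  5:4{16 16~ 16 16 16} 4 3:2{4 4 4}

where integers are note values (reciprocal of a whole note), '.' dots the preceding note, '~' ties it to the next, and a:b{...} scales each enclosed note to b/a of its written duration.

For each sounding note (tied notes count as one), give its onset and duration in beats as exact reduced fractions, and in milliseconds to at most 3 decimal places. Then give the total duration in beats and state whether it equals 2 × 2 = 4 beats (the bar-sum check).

1) 0.0ms=0b +78.947ms=1/5b
2) 78.947ms=1/5b +157.895ms=2/5b
3) 236.842ms=3/5b +78.947ms=1/5b
4) 315.789ms=4/5b +78.947ms=1/5b
5) 394.737ms=1b +394.737ms=1b
6) 789.474ms=2b +263.158ms=2/3b
7) 1052.632ms=8/3b +263.158ms=2/3b
8) 1315.789ms=10/3b +263.158ms=2/3b
Σ=4b of 4 (152bpm 2/4) — PASS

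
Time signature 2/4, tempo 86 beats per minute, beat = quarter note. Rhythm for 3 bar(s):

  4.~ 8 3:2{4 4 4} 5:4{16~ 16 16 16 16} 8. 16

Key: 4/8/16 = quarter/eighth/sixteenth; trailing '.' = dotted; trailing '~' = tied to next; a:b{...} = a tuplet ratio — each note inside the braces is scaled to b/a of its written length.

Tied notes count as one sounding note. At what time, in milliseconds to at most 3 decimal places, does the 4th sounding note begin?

note 4 onset = 10/3b = 2325.581ms

1. 0.0ms @ 0 + 1395.349ms (2)
2. 1395.349ms @ 2 + 465.116ms (2/3)
3. 1860.465ms @ 8/3 + 465.116ms (2/3)
4. 2325.581ms @ 10/3 + 465.116ms (2/3)
5. 2790.698ms @ 4 + 279.07ms (2/5)
6. 3069.767ms @ 22/5 + 139.535ms (1/5)
7. 3209.302ms @ 23/5 + 139.535ms (1/5)
8. 3348.837ms @ 24/5 + 139.535ms (1/5)
9. 3488.372ms @ 5 + 523.256ms (3/4)
10. 4011.628ms @ 23/4 + 174.419ms (1/4)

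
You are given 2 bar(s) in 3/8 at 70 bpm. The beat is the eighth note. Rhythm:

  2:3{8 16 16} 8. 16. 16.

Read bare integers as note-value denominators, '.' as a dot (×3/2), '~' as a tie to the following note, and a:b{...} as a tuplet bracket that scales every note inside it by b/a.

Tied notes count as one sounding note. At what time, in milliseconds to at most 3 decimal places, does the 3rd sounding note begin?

1. 0.0ms @ 0 + 1285.714ms (3/2)
2. 1285.714ms @ 3/2 + 642.857ms (3/4)
3. 1928.571ms @ 9/4 + 642.857ms (3/4)
4. 2571.429ms @ 3 + 1285.714ms (3/2)
5. 3857.143ms @ 9/2 + 642.857ms (3/4)
6. 4500.0ms @ 21/4 + 642.857ms (3/4)

note 3 onset = 9/4b = 1928.571ms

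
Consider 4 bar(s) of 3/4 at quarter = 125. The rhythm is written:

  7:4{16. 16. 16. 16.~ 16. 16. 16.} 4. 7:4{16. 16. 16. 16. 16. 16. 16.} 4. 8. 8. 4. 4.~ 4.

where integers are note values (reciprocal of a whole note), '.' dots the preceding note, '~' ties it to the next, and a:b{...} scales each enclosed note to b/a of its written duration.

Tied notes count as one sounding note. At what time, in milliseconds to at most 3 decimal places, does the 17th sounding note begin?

note 17 onset = 27/4b = 3240.0ms

1. 0.0ms @ 0 + 102.857ms (3/14)
2. 102.857ms @ 3/14 + 102.857ms (3/14)
3. 205.714ms @ 3/7 + 102.857ms (3/14)
4. 308.571ms @ 9/14 + 205.714ms (3/7)
5. 514.286ms @ 15/14 + 102.857ms (3/14)
6. 617.143ms @ 9/7 + 102.857ms (3/14)
7. 720.0ms @ 3/2 + 720.0ms (3/2)
8. 1440.0ms @ 3 + 102.857ms (3/14)
9. 1542.857ms @ 45/14 + 102.857ms (3/14)
10. 1645.714ms @ 24/7 + 102.857ms (3/14)
11. 1748.571ms @ 51/14 + 102.857ms (3/14)
12. 1851.429ms @ 27/7 + 102.857ms (3/14)
13. 1954.286ms @ 57/14 + 102.857ms (3/14)
14. 2057.143ms @ 30/7 + 102.857ms (3/14)
15. 2160.0ms @ 9/2 + 720.0ms (3/2)
16. 2880.0ms @ 6 + 360.0ms (3/4)
17. 3240.0ms @ 27/4 + 360.0ms (3/4)
18. 3600.0ms @ 15/2 + 720.0ms (3/2)
19. 4320.0ms @ 9 + 1440.0ms (3)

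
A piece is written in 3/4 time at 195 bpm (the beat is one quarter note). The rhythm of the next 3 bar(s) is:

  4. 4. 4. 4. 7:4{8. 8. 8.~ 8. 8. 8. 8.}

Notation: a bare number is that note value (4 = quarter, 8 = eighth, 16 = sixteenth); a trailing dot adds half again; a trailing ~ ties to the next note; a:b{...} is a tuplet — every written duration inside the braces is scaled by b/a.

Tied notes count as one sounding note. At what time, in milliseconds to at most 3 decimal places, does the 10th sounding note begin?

note 10 onset = 60/7b = 2637.363ms

1. 0.0ms @ 0 + 461.538ms (3/2)
2. 461.538ms @ 3/2 + 461.538ms (3/2)
3. 923.077ms @ 3 + 461.538ms (3/2)
4. 1384.615ms @ 9/2 + 461.538ms (3/2)
5. 1846.154ms @ 6 + 131.868ms (3/7)
6. 1978.022ms @ 45/7 + 131.868ms (3/7)
7. 2109.89ms @ 48/7 + 263.736ms (6/7)
8. 2373.626ms @ 54/7 + 131.868ms (3/7)
9. 2505.495ms @ 57/7 + 131.868ms (3/7)
10. 2637.363ms @ 60/7 + 131.868ms (3/7)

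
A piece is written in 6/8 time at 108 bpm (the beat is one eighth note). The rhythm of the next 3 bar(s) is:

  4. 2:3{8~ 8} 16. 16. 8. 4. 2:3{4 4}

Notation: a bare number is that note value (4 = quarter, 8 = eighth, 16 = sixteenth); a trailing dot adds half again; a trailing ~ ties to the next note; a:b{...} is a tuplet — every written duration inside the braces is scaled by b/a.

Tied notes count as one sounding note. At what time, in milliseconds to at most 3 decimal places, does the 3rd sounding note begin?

1. 0.0ms @ 0 + 1666.667ms (3)
2. 1666.667ms @ 3 + 1666.667ms (3)
3. 3333.333ms @ 6 + 416.667ms (3/4)
4. 3750.0ms @ 27/4 + 416.667ms (3/4)
5. 4166.667ms @ 15/2 + 833.333ms (3/2)
6. 5000.0ms @ 9 + 1666.667ms (3)
7. 6666.667ms @ 12 + 1666.667ms (3)
8. 8333.333ms @ 15 + 1666.667ms (3)

note 3 onset = 6b = 3333.333ms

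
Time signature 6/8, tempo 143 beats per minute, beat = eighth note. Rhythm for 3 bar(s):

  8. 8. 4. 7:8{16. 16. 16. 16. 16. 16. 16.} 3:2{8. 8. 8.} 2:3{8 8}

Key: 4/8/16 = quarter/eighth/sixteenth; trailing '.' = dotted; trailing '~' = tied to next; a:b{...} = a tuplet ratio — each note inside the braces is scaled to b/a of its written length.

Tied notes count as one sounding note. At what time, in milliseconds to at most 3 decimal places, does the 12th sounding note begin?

1. 0.0ms @ 0 + 629.371ms (3/2)
2. 629.371ms @ 3/2 + 629.371ms (3/2)
3. 1258.741ms @ 3 + 1258.741ms (3)
4. 2517.483ms @ 6 + 359.64ms (6/7)
5. 2877.123ms @ 48/7 + 359.64ms (6/7)
6. 3236.763ms @ 54/7 + 359.64ms (6/7)
7. 3596.404ms @ 60/7 + 359.64ms (6/7)
8. 3956.044ms @ 66/7 + 359.64ms (6/7)
9. 4315.684ms @ 72/7 + 359.64ms (6/7)
10. 4675.325ms @ 78/7 + 359.64ms (6/7)
11. 5034.965ms @ 12 + 419.58ms (1)
12. 5454.545ms @ 13 + 419.58ms (1)
13. 5874.126ms @ 14 + 419.58ms (1)
14. 6293.706ms @ 15 + 629.371ms (3/2)
15. 6923.077ms @ 33/2 + 629.371ms (3/2)

note 12 onset = 13b = 5454.545ms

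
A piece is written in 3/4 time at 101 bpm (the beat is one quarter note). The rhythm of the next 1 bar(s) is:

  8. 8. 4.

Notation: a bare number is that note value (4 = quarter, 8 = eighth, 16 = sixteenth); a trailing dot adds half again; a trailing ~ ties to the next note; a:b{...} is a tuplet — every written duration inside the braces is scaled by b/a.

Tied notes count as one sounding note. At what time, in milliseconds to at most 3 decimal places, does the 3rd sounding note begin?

1. 0.0ms @ 0 + 445.545ms (3/4)
2. 445.545ms @ 3/4 + 445.545ms (3/4)
3. 891.089ms @ 3/2 + 891.089ms (3/2)

note 3 onset = 3/2b = 891.089ms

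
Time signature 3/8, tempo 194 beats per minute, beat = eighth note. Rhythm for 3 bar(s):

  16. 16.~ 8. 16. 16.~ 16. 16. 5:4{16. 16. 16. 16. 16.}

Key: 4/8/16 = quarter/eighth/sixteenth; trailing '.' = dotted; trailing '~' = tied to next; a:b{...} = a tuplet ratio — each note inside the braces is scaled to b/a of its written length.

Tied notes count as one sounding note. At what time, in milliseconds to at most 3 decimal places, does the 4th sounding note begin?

note 4 onset = 15/4b = 1159.794ms

1. 0.0ms @ 0 + 231.959ms (3/4)
2. 231.959ms @ 3/4 + 695.876ms (9/4)
3. 927.835ms @ 3 + 231.959ms (3/4)
4. 1159.794ms @ 15/4 + 463.918ms (3/2)
5. 1623.711ms @ 21/4 + 231.959ms (3/4)
6. 1855.67ms @ 6 + 185.567ms (3/5)
7. 2041.237ms @ 33/5 + 185.567ms (3/5)
8. 2226.804ms @ 36/5 + 185.567ms (3/5)
9. 2412.371ms @ 39/5 + 185.567ms (3/5)
10. 2597.938ms @ 42/5 + 185.567ms (3/5)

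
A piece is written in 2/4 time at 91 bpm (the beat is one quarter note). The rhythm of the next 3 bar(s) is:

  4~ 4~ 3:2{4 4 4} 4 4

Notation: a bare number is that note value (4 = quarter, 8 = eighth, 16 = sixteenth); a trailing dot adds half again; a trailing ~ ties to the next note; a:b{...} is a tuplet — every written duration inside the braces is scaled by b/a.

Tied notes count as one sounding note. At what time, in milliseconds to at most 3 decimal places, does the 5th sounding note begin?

note 5 onset = 5b = 3296.703ms

1. 0.0ms @ 0 + 1758.242ms (8/3)
2. 1758.242ms @ 8/3 + 439.56ms (2/3)
3. 2197.802ms @ 10/3 + 439.56ms (2/3)
4. 2637.363ms @ 4 + 659.341ms (1)
5. 3296.703ms @ 5 + 659.341ms (1)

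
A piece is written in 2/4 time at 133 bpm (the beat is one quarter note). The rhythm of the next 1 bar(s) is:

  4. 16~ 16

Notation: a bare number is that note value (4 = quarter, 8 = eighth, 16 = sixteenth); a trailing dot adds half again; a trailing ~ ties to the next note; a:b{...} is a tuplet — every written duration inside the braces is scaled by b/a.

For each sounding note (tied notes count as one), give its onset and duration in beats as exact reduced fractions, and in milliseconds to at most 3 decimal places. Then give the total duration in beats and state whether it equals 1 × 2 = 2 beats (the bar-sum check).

1) 0.0ms=0b +676.692ms=3/2b
2) 676.692ms=3/2b +225.564ms=1/2b
Σ=2b of 2 (133bpm 2/4) — PASS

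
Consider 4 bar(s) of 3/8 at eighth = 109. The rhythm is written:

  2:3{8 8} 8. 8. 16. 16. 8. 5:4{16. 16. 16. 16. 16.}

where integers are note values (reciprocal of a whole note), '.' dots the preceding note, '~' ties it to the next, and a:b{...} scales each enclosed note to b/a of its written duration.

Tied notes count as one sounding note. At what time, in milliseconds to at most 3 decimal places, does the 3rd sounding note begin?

note 3 onset = 3b = 1651.376ms

1. 0.0ms @ 0 + 825.688ms (3/2)
2. 825.688ms @ 3/2 + 825.688ms (3/2)
3. 1651.376ms @ 3 + 825.688ms (3/2)
4. 2477.064ms @ 9/2 + 825.688ms (3/2)
5. 3302.752ms @ 6 + 412.844ms (3/4)
6. 3715.596ms @ 27/4 + 412.844ms (3/4)
7. 4128.44ms @ 15/2 + 825.688ms (3/2)
8. 4954.128ms @ 9 + 330.275ms (3/5)
9. 5284.404ms @ 48/5 + 330.275ms (3/5)
10. 5614.679ms @ 51/5 + 330.275ms (3/5)
11. 5944.954ms @ 54/5 + 330.275ms (3/5)
12. 6275.229ms @ 57/5 + 330.275ms (3/5)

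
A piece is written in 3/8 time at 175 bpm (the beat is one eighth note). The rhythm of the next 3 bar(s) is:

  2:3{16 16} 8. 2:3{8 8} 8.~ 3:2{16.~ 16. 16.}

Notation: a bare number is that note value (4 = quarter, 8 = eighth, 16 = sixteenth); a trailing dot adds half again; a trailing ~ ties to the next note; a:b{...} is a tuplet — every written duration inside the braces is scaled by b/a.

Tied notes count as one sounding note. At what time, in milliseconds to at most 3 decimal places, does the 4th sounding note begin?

note 4 onset = 3b = 1028.571ms

1. 0.0ms @ 0 + 257.143ms (3/4)
2. 257.143ms @ 3/4 + 257.143ms (3/4)
3. 514.286ms @ 3/2 + 514.286ms (3/2)
4. 1028.571ms @ 3 + 514.286ms (3/2)
5. 1542.857ms @ 9/2 + 514.286ms (3/2)
6. 2057.143ms @ 6 + 857.143ms (5/2)
7. 2914.286ms @ 17/2 + 171.429ms (1/2)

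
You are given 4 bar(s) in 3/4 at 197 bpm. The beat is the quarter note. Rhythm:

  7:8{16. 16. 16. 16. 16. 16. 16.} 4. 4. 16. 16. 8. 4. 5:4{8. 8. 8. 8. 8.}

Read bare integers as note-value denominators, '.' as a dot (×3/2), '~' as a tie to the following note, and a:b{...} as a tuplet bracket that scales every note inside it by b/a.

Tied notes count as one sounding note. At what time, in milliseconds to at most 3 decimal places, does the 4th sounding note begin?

1. 0.0ms @ 0 + 130.529ms (3/7)
2. 130.529ms @ 3/7 + 130.529ms (3/7)
3. 261.059ms @ 6/7 + 130.529ms (3/7)
4. 391.588ms @ 9/7 + 130.529ms (3/7)
5. 522.117ms @ 12/7 + 130.529ms (3/7)
6. 652.647ms @ 15/7 + 130.529ms (3/7)
7. 783.176ms @ 18/7 + 130.529ms (3/7)
8. 913.706ms @ 3 + 456.853ms (3/2)
9. 1370.558ms @ 9/2 + 456.853ms (3/2)
10. 1827.411ms @ 6 + 114.213ms (3/8)
11. 1941.624ms @ 51/8 + 114.213ms (3/8)
12. 2055.838ms @ 27/4 + 228.426ms (3/4)
13. 2284.264ms @ 15/2 + 456.853ms (3/2)
14. 2741.117ms @ 9 + 182.741ms (3/5)
15. 2923.858ms @ 48/5 + 182.741ms (3/5)
16. 3106.599ms @ 51/5 + 182.741ms (3/5)
17. 3289.34ms @ 54/5 + 182.741ms (3/5)
18. 3472.081ms @ 57/5 + 182.741ms (3/5)

note 4 onset = 9/7b = 391.588ms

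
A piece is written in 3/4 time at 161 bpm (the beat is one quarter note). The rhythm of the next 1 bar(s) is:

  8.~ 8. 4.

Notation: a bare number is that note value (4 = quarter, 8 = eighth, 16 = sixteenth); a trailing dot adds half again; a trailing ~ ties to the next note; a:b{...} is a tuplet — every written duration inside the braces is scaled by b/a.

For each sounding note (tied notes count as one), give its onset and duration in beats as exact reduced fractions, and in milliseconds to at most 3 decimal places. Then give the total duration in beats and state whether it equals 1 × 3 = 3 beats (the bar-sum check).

1) 0.0ms=0b +559.006ms=3/2b
2) 559.006ms=3/2b +559.006ms=3/2b
Σ=3b of 3 (161bpm 3/4) — PASS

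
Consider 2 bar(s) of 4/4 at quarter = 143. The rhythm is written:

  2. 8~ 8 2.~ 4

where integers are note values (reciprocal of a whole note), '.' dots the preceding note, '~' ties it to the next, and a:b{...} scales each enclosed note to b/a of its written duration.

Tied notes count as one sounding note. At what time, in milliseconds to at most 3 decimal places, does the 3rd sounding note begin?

note 3 onset = 4b = 1678.322ms

1. 0.0ms @ 0 + 1258.741ms (3)
2. 1258.741ms @ 3 + 419.58ms (1)
3. 1678.322ms @ 4 + 1678.322ms (4)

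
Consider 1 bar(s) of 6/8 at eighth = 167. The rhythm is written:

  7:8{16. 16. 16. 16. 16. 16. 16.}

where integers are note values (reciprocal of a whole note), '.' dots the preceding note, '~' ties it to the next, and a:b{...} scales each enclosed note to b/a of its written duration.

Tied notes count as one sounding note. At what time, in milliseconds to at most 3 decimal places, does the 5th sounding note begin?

note 5 onset = 24/7b = 1231.822ms

1. 0.0ms @ 0 + 307.956ms (6/7)
2. 307.956ms @ 6/7 + 307.956ms (6/7)
3. 615.911ms @ 12/7 + 307.956ms (6/7)
4. 923.867ms @ 18/7 + 307.956ms (6/7)
5. 1231.822ms @ 24/7 + 307.956ms (6/7)
6. 1539.778ms @ 30/7 + 307.956ms (6/7)
7. 1847.733ms @ 36/7 + 307.956ms (6/7)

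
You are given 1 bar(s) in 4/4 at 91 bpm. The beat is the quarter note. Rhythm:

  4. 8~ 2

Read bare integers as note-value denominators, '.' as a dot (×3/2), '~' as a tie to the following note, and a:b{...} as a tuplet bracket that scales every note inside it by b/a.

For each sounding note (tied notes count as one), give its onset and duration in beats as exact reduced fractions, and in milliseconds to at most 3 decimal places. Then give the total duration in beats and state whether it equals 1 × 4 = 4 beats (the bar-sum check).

1) 0.0ms=0b +989.011ms=3/2b
2) 989.011ms=3/2b +1648.352ms=5/2b
Σ=4b of 4 (91bpm 4/4) — PASS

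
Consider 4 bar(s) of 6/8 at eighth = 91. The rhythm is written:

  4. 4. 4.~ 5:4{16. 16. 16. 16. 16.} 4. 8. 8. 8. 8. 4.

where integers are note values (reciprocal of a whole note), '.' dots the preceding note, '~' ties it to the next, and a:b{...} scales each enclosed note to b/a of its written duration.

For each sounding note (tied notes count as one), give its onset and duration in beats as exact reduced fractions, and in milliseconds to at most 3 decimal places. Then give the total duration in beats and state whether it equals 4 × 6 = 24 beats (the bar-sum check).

1) 0.0ms=0b +1978.022ms=3b
2) 1978.022ms=3b +1978.022ms=3b
3) 3956.044ms=6b +2373.626ms=18/5b
4) 6329.67ms=48/5b +395.604ms=3/5b
5) 6725.275ms=51/5b +395.604ms=3/5b
6) 7120.879ms=54/5b +395.604ms=3/5b
7) 7516.484ms=57/5b +395.604ms=3/5b
8) 7912.088ms=12b +1978.022ms=3b
9) 9890.11ms=15b +989.011ms=3/2b
10) 10879.121ms=33/2b +989.011ms=3/2b
11) 11868.132ms=18b +989.011ms=3/2b
12) 12857.143ms=39/2b +989.011ms=3/2b
13) 13846.154ms=21b +1978.022ms=3b
Σ=24b of 24 (91bpm 6/8) — PASS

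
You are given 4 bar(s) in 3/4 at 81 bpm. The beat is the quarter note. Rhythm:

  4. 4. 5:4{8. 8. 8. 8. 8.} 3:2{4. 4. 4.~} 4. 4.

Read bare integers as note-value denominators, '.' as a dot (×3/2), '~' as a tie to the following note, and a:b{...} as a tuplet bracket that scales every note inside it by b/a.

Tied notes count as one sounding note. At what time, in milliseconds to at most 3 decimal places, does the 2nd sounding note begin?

1. 0.0ms @ 0 + 1111.111ms (3/2)
2. 1111.111ms @ 3/2 + 1111.111ms (3/2)
3. 2222.222ms @ 3 + 444.444ms (3/5)
4. 2666.667ms @ 18/5 + 444.444ms (3/5)
5. 3111.111ms @ 21/5 + 444.444ms (3/5)
6. 3555.556ms @ 24/5 + 444.444ms (3/5)
7. 4000.0ms @ 27/5 + 444.444ms (3/5)
8. 4444.444ms @ 6 + 740.741ms (1)
9. 5185.185ms @ 7 + 740.741ms (1)
10. 5925.926ms @ 8 + 1851.852ms (5/2)
11. 7777.778ms @ 21/2 + 1111.111ms (3/2)

note 2 onset = 3/2b = 1111.111ms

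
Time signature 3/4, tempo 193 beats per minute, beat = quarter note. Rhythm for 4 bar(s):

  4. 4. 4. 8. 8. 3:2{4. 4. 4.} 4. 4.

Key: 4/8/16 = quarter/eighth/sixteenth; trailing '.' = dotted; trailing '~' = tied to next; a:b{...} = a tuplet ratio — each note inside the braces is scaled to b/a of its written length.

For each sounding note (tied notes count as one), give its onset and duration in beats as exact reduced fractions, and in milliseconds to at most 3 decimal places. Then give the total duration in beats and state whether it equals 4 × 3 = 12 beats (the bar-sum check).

1) 0.0ms=0b +466.321ms=3/2b
2) 466.321ms=3/2b +466.321ms=3/2b
3) 932.642ms=3b +466.321ms=3/2b
4) 1398.964ms=9/2b +233.161ms=3/4b
5) 1632.124ms=21/4b +233.161ms=3/4b
6) 1865.285ms=6b +310.881ms=1b
7) 2176.166ms=7b +310.881ms=1b
8) 2487.047ms=8b +310.881ms=1b
9) 2797.927ms=9b +466.321ms=3/2b
10) 3264.249ms=21/2b +466.321ms=3/2b
Σ=12b of 12 (193bpm 3/4) — PASS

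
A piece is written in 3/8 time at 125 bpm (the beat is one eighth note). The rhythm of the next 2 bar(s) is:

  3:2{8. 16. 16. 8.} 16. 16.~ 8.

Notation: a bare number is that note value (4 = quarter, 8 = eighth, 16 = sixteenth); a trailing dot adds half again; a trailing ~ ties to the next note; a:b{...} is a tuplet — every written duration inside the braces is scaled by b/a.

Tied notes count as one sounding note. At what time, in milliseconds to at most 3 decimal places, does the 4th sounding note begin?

note 4 onset = 2b = 960.0ms

1. 0.0ms @ 0 + 480.0ms (1)
2. 480.0ms @ 1 + 240.0ms (1/2)
3. 720.0ms @ 3/2 + 240.0ms (1/2)
4. 960.0ms @ 2 + 480.0ms (1)
5. 1440.0ms @ 3 + 360.0ms (3/4)
6. 1800.0ms @ 15/4 + 1080.0ms (9/4)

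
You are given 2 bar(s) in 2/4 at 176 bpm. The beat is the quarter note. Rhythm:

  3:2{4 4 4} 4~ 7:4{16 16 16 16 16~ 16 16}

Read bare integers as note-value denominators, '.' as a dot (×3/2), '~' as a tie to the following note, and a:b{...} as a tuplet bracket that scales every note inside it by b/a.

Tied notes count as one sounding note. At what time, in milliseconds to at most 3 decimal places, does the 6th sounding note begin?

note 6 onset = 23/7b = 1120.13ms

1. 0.0ms @ 0 + 227.273ms (2/3)
2. 227.273ms @ 2/3 + 227.273ms (2/3)
3. 454.545ms @ 4/3 + 227.273ms (2/3)
4. 681.818ms @ 2 + 389.61ms (8/7)
5. 1071.429ms @ 22/7 + 48.701ms (1/7)
6. 1120.13ms @ 23/7 + 48.701ms (1/7)
7. 1168.831ms @ 24/7 + 48.701ms (1/7)
8. 1217.532ms @ 25/7 + 97.403ms (2/7)
9. 1314.935ms @ 27/7 + 48.701ms (1/7)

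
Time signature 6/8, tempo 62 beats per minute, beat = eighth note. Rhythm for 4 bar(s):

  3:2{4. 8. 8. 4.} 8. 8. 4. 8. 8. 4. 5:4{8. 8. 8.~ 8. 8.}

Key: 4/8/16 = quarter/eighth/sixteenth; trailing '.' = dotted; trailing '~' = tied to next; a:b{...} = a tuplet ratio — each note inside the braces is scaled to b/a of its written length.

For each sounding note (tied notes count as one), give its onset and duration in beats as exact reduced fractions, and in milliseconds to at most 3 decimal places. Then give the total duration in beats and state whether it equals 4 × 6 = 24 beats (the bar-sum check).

1) 0.0ms=0b +1935.484ms=2b
2) 1935.484ms=2b +967.742ms=1b
3) 2903.226ms=3b +967.742ms=1b
4) 3870.968ms=4b +1935.484ms=2b
5) 5806.452ms=6b +1451.613ms=3/2b
6) 7258.065ms=15/2b +1451.613ms=3/2b
7) 8709.677ms=9b +2903.226ms=3b
8) 11612.903ms=12b +1451.613ms=3/2b
9) 13064.516ms=27/2b +1451.613ms=3/2b
10) 14516.129ms=15b +2903.226ms=3b
11) 17419.355ms=18b +1161.29ms=6/5b
12) 18580.645ms=96/5b +1161.29ms=6/5b
13) 19741.935ms=102/5b +2322.581ms=12/5b
14) 22064.516ms=114/5b +1161.29ms=6/5b
Σ=24b of 24 (62bpm 6/8) — PASS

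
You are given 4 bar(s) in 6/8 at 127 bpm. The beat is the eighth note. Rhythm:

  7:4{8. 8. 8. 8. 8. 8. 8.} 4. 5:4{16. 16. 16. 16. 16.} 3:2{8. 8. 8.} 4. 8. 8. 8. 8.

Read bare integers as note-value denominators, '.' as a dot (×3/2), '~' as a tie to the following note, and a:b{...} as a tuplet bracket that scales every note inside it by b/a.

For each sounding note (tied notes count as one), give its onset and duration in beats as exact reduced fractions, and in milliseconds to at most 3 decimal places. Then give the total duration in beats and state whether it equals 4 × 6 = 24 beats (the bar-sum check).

1) 0.0ms=0b +404.949ms=6/7b
2) 404.949ms=6/7b +404.949ms=6/7b
3) 809.899ms=12/7b +404.949ms=6/7b
4) 1214.848ms=18/7b +404.949ms=6/7b
5) 1619.798ms=24/7b +404.949ms=6/7b
6) 2024.747ms=30/7b +404.949ms=6/7b
7) 2429.696ms=36/7b +404.949ms=6/7b
8) 2834.646ms=6b +1417.323ms=3b
9) 4251.969ms=9b +283.465ms=3/5b
10) 4535.433ms=48/5b +283.465ms=3/5b
11) 4818.898ms=51/5b +283.465ms=3/5b
12) 5102.362ms=54/5b +283.465ms=3/5b
13) 5385.827ms=57/5b +283.465ms=3/5b
14) 5669.291ms=12b +472.441ms=1b
15) 6141.732ms=13b +472.441ms=1b
16) 6614.173ms=14b +472.441ms=1b
17) 7086.614ms=15b +1417.323ms=3b
18) 8503.937ms=18b +708.661ms=3/2b
19) 9212.598ms=39/2b +708.661ms=3/2b
20) 9921.26ms=21b +708.661ms=3/2b
21) 10629.921ms=45/2b +708.661ms=3/2b
Σ=24b of 24 (127bpm 6/8) — PASS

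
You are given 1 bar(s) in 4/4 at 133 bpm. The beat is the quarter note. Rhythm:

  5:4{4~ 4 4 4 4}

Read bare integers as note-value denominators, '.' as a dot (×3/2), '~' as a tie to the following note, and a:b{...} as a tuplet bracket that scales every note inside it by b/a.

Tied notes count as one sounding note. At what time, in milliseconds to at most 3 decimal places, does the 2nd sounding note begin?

note 2 onset = 8/5b = 721.805ms

1. 0.0ms @ 0 + 721.805ms (8/5)
2. 721.805ms @ 8/5 + 360.902ms (4/5)
3. 1082.707ms @ 12/5 + 360.902ms (4/5)
4. 1443.609ms @ 16/5 + 360.902ms (4/5)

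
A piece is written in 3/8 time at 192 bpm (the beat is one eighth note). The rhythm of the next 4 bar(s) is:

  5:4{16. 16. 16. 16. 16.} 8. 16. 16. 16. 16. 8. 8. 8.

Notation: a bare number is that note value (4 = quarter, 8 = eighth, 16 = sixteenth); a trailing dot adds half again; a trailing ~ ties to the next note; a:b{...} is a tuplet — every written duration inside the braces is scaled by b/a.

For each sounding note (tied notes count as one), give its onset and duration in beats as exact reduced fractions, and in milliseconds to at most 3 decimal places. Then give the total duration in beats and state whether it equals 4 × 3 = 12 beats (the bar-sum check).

1) 0.0ms=0b +187.5ms=3/5b
2) 187.5ms=3/5b +187.5ms=3/5b
3) 375.0ms=6/5b +187.5ms=3/5b
4) 562.5ms=9/5b +187.5ms=3/5b
5) 750.0ms=12/5b +187.5ms=3/5b
6) 937.5ms=3b +468.75ms=3/2b
7) 1406.25ms=9/2b +234.375ms=3/4b
8) 1640.625ms=21/4b +234.375ms=3/4b
9) 1875.0ms=6b +234.375ms=3/4b
10) 2109.375ms=27/4b +234.375ms=3/4b
11) 2343.75ms=15/2b +468.75ms=3/2b
12) 2812.5ms=9b +468.75ms=3/2b
13) 3281.25ms=21/2b +468.75ms=3/2b
Σ=12b of 12 (192bpm 3/8) — PASS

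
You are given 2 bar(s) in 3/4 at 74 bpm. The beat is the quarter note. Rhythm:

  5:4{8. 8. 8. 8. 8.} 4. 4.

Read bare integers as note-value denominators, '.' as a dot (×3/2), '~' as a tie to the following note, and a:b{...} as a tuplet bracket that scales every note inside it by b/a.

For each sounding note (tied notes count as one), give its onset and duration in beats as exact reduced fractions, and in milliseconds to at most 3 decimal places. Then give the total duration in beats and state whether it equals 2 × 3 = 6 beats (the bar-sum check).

1) 0.0ms=0b +486.486ms=3/5b
2) 486.486ms=3/5b +486.486ms=3/5b
3) 972.973ms=6/5b +486.486ms=3/5b
4) 1459.459ms=9/5b +486.486ms=3/5b
5) 1945.946ms=12/5b +486.486ms=3/5b
6) 2432.432ms=3b +1216.216ms=3/2b
7) 3648.649ms=9/2b +1216.216ms=3/2b
Σ=6b of 6 (74bpm 3/4) — PASS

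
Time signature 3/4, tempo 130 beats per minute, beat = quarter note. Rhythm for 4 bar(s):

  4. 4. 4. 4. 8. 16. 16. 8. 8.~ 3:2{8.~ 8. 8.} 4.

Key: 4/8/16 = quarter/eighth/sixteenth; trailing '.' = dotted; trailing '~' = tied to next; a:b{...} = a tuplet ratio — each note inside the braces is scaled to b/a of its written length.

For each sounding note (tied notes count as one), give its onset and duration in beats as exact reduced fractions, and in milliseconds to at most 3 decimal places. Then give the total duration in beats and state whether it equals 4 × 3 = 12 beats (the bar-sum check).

1) 0.0ms=0b +692.308ms=3/2b
2) 692.308ms=3/2b +692.308ms=3/2b
3) 1384.615ms=3b +692.308ms=3/2b
4) 2076.923ms=9/2b +692.308ms=3/2b
5) 2769.231ms=6b +346.154ms=3/4b
6) 3115.385ms=27/4b +173.077ms=3/8b
7) 3288.462ms=57/8b +173.077ms=3/8b
8) 3461.538ms=15/2b +346.154ms=3/4b
9) 3807.692ms=33/4b +807.692ms=7/4b
10) 4615.385ms=10b +230.769ms=1/2b
11) 4846.154ms=21/2b +692.308ms=3/2b
Σ=12b of 12 (130bpm 3/4) — PASS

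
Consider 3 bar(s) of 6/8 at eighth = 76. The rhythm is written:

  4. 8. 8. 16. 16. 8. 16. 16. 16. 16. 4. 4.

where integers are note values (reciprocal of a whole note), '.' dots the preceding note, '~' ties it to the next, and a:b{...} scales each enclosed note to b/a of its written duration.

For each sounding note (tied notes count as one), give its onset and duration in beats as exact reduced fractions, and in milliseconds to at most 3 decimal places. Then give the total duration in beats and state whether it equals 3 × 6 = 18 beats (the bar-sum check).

1) 0.0ms=0b +2368.421ms=3b
2) 2368.421ms=3b +1184.211ms=3/2b
3) 3552.632ms=9/2b +1184.211ms=3/2b
4) 4736.842ms=6b +592.105ms=3/4b
5) 5328.947ms=27/4b +592.105ms=3/4b
6) 5921.053ms=15/2b +1184.211ms=3/2b
7) 7105.263ms=9b +592.105ms=3/4b
8) 7697.368ms=39/4b +592.105ms=3/4b
9) 8289.474ms=21/2b +592.105ms=3/4b
10) 8881.579ms=45/4b +592.105ms=3/4b
11) 9473.684ms=12b +2368.421ms=3b
12) 11842.105ms=15b +2368.421ms=3b
Σ=18b of 18 (76bpm 6/8) — PASS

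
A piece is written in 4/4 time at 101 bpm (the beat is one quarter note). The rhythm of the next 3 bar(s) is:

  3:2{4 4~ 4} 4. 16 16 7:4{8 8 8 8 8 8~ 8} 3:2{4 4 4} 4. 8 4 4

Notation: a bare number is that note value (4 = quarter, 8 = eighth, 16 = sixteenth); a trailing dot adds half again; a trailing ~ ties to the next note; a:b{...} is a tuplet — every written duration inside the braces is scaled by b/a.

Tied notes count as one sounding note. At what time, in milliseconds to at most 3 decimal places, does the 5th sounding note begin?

1. 0.0ms @ 0 + 396.04ms (2/3)
2. 396.04ms @ 2/3 + 792.079ms (4/3)
3. 1188.119ms @ 2 + 891.089ms (3/2)
4. 2079.208ms @ 7/2 + 148.515ms (1/4)
5. 2227.723ms @ 15/4 + 148.515ms (1/4)
6. 2376.238ms @ 4 + 169.731ms (2/7)
7. 2545.969ms @ 30/7 + 169.731ms (2/7)
8. 2715.7ms @ 32/7 + 169.731ms (2/7)
9. 2885.431ms @ 34/7 + 169.731ms (2/7)
10. 3055.163ms @ 36/7 + 169.731ms (2/7)
11. 3224.894ms @ 38/7 + 339.463ms (4/7)
12. 3564.356ms @ 6 + 396.04ms (2/3)
13. 3960.396ms @ 20/3 + 396.04ms (2/3)
14. 4356.436ms @ 22/3 + 396.04ms (2/3)
15. 4752.475ms @ 8 + 891.089ms (3/2)
16. 5643.564ms @ 19/2 + 297.03ms (1/2)
17. 5940.594ms @ 10 + 594.059ms (1)
18. 6534.653ms @ 11 + 594.059ms (1)

note 5 onset = 15/4b = 2227.723ms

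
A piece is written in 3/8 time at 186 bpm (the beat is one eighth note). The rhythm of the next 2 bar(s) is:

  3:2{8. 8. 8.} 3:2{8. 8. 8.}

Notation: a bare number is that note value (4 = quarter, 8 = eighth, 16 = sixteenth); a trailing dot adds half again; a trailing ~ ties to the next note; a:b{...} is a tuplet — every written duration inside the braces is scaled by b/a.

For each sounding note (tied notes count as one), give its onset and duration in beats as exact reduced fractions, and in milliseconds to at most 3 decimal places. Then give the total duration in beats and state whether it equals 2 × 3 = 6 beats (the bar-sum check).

1) 0.0ms=0b +322.581ms=1b
2) 322.581ms=1b +322.581ms=1b
3) 645.161ms=2b +322.581ms=1b
4) 967.742ms=3b +322.581ms=1b
5) 1290.323ms=4b +322.581ms=1b
6) 1612.903ms=5b +322.581ms=1b
Σ=6b of 6 (186bpm 3/8) — PASS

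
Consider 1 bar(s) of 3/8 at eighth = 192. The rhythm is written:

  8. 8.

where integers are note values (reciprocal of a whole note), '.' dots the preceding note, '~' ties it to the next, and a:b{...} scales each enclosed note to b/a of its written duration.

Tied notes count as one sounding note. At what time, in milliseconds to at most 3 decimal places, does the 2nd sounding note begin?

1. 0.0ms @ 0 + 468.75ms (3/2)
2. 468.75ms @ 3/2 + 468.75ms (3/2)

note 2 onset = 3/2b = 468.75ms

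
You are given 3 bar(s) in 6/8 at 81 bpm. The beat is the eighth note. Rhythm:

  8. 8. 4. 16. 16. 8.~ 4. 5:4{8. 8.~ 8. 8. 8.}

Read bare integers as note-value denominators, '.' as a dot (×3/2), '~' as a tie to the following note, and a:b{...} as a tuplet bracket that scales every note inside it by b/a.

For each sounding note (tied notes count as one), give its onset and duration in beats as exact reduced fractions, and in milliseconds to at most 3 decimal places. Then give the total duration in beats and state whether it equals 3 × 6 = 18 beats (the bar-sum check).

1) 0.0ms=0b +1111.111ms=3/2b
2) 1111.111ms=3/2b +1111.111ms=3/2b
3) 2222.222ms=3b +2222.222ms=3b
4) 4444.444ms=6b +555.556ms=3/4b
5) 5000.0ms=27/4b +555.556ms=3/4b
6) 5555.556ms=15/2b +3333.333ms=9/2b
7) 8888.889ms=12b +888.889ms=6/5b
8) 9777.778ms=66/5b +1777.778ms=12/5b
9) 11555.556ms=78/5b +888.889ms=6/5b
10) 12444.444ms=84/5b +888.889ms=6/5b
Σ=18b of 18 (81bpm 6/8) — PASS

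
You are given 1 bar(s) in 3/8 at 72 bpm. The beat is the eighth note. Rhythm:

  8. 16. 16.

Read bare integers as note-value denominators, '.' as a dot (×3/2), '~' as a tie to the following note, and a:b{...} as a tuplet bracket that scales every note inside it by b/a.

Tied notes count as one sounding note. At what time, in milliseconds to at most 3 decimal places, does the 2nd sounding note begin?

note 2 onset = 3/2b = 1250.0ms

1. 0.0ms @ 0 + 1250.0ms (3/2)
2. 1250.0ms @ 3/2 + 625.0ms (3/4)
3. 1875.0ms @ 9/4 + 625.0ms (3/4)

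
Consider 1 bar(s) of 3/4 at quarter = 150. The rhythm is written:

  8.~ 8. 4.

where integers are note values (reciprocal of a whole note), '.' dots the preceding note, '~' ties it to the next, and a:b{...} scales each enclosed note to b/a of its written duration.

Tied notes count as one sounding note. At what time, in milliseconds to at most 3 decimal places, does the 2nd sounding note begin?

1. 0.0ms @ 0 + 600.0ms (3/2)
2. 600.0ms @ 3/2 + 600.0ms (3/2)

note 2 onset = 3/2b = 600.0ms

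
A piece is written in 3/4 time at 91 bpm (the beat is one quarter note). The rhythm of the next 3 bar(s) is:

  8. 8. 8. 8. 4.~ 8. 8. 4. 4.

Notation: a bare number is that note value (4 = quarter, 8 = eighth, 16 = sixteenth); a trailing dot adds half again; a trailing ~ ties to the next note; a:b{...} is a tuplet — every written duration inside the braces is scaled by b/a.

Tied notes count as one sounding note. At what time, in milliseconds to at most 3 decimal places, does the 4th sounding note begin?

note 4 onset = 9/4b = 1483.516ms

1. 0.0ms @ 0 + 494.505ms (3/4)
2. 494.505ms @ 3/4 + 494.505ms (3/4)
3. 989.011ms @ 3/2 + 494.505ms (3/4)
4. 1483.516ms @ 9/4 + 494.505ms (3/4)
5. 1978.022ms @ 3 + 1483.516ms (9/4)
6. 3461.538ms @ 21/4 + 494.505ms (3/4)
7. 3956.044ms @ 6 + 989.011ms (3/2)
8. 4945.055ms @ 15/2 + 989.011ms (3/2)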